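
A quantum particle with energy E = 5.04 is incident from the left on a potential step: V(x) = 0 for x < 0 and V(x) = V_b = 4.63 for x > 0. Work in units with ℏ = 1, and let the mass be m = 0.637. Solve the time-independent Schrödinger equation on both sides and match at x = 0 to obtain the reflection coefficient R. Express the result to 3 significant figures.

R = 0.309

The wavenumbers are k₁ = √(2mE)/ℏ = 2.534 on the left and k₂ = √(2m(E − V_b))/ℏ = 0.7227 on the right.
Matching ψ and ψ′ at x = 0 gives r = (k₁ − k₂)/(k₁ + k₂), so R = r² = 0.3093 and T = 1 − R = 0.6907.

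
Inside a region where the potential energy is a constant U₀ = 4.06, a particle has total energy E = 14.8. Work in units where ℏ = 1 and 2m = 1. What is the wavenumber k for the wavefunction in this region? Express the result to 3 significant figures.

With E > U₀ the solution is oscillatory, ψ ∝ e^{±ikx} with k = √(2m(E − U₀))/ℏ.
k = √(2 × 0.5 × 10.74) = 3.277.

k = 3.28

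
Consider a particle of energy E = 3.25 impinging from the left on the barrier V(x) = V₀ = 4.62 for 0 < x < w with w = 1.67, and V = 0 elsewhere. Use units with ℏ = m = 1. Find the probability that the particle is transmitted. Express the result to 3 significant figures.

E < V₀: inside the barrier ψ ∝ e^{±κx} with κ = √(2m(V₀ − E))/ℏ = 1.655.
κw = 2.764, sinh(κw) = 7.903.
The exact tunnelling result is T⁻¹ = 1 + V₀² sinh²(κw) / [4E(V₀ − E)] = 75.85, so T = 0.0132.

T = 0.0132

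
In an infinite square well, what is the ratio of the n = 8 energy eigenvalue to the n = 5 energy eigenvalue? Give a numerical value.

E_n = n²π²ℏ²/(2mL²) so the ratio is n₂²/n₁² = 64/25 = 2.56.

2.56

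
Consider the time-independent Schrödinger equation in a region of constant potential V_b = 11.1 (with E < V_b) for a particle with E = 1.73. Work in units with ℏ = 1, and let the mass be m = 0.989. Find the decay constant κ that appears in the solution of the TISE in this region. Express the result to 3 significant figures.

Since E < V_b the TISE in this region is ψ'' = κ²ψ with κ = √(2m(V_b − E))/ℏ.
κ = √(2 × 0.989 × 9.37) = 4.305.

κ = 4.31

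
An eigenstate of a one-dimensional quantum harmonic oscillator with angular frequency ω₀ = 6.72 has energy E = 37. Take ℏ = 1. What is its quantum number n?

n = 5

E_n = ℏω₀(n + ½) ⇒ n = E/(ℏω₀) − ½ = 37/6.72 − 0.5 = 5.006 → n = 5.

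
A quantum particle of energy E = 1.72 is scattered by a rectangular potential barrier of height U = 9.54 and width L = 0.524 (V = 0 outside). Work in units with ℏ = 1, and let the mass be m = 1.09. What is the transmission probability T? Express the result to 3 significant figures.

T = 0.0311

Since E < U the interior solution is evanescent with decay constant κ = √(2m(U − E))/ℏ = 4.129.
κL = 2.164, sinh(κL) = 4.293.
Matching ψ, ψ′ at both faces gives T = [1 + U² sinh²(κL) / (4E(U − E))]⁻¹ = 1/32.18 = 0.0311.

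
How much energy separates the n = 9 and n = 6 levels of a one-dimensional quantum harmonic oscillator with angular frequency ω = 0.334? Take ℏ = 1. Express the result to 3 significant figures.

ΔE = 1.00

E_n = ℏω(n + ½), so ΔE = (9 − 6) ℏω = 3 × 0.334 = 1.002.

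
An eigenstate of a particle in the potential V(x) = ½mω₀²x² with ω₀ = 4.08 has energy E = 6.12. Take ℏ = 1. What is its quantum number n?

n = 1

Invert E_n = (n + ½)ℏω₀: n = E/ℏω₀ − ½ = 1.000, so n = 1.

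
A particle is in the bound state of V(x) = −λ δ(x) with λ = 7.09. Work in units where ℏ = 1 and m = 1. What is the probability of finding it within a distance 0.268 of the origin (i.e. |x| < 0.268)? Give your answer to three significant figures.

The normalised bound state is ψ = √κ e^{−κ|x|} with κ = mλ/ℏ² = 7.090.
P(|x| < d) = ∫_{−d}^{d} κ e^{−2κ|x|} dx = 1 − e^{−2κd} = 1 − e^{−3.800} = 0.9776.

P = 0.978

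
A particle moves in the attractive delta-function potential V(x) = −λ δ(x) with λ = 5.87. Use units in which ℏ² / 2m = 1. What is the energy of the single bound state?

For x ≠ 0 the bound state is ψ ∝ e^{−κ|x|}; integrating the TISE across the delta gives the cusp condition 2κ = 2mλ/ℏ², so κ = 2.935.
Then E = −ℏ²κ²/(2m) = −mλ²/(2ℏ²) = -8.614.

E = -8.61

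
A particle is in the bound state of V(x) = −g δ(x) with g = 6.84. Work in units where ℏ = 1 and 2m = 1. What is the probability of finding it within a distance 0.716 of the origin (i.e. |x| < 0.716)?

P = 0.993

The normalised bound state is ψ = √κ e^{−κ|x|} with κ = mg/ℏ² = 3.420.
P(|x| < d) = ∫_{−d}^{d} κ e^{−2κ|x|} dx = 1 − e^{−2κd} = 1 − e^{−4.897} = 0.9925.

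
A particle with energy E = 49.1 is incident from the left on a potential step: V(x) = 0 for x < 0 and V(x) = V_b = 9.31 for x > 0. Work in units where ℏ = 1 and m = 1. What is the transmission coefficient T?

On each side the TISE gives plane waves with k = √(2m(E − V))/ℏ: k₁ = √(2·1·49.1) = 9.910, k₂ = √(2·1·39.79) = 8.921.
Continuity of ψ and ψ′ at the step yields the reflection amplitude r = (k₁ − k₂)/(k₁ + k₂) = 0.05251; thus R = |r|² = 0.002758, T = 0.9972.

T = 0.997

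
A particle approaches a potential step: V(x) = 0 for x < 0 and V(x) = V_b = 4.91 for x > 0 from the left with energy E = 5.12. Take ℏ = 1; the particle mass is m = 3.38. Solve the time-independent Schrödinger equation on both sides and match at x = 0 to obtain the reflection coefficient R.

On each side the TISE gives plane waves with k = √(2m(E − V))/ℏ: k₁ = √(2·3.38·5.12) = 5.883, k₂ = √(2·3.38·0.21) = 1.191.
Matching ψ and ψ′ at x = 0 gives r = (k₁ − k₂)/(k₁ + k₂), so R = r² = 0.4398 and T = 1 − R = 0.5602.

R = 0.440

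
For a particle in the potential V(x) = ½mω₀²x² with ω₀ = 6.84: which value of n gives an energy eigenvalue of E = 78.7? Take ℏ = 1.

n = 11

E_n = ℏω₀(n + ½) ⇒ n = E/(ℏω₀) − ½ = 78.7/6.84 − 0.5 = 11.006 → n = 11.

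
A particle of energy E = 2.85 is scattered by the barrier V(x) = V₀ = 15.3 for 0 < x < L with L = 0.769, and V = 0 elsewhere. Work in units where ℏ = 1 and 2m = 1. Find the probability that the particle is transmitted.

Since E < V₀ the interior solution is evanescent with decay constant κ = √(2m(V₀ − E))/ℏ = 3.528.
κL = 2.713, sinh(κL) = 7.507.
The exact tunnelling result is T⁻¹ = 1 + V₀² sinh²(κL) / [4E(V₀ − E)] = 93.95, so T = 0.0106.

T = 0.0106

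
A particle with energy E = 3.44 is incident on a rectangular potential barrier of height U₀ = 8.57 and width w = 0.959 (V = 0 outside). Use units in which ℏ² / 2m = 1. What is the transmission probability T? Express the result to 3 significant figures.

Since E < U₀ the interior solution is evanescent with decay constant κ = √(2m(U₀ − E))/ℏ = 2.265.
κw = 2.172, sinh(κw) = 4.331.
Matching ψ, ψ′ at both faces gives T = [1 + U₀² sinh²(κw) / (4E(U₀ − E))]⁻¹ = 1/20.52 = 0.0487.

T = 0.0487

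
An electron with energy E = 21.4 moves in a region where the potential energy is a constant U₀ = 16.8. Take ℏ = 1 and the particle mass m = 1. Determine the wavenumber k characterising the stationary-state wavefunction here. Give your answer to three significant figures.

With E > U₀ the solution is oscillatory, ψ ∝ e^{±ikx} with k = √(2m(E − U₀))/ℏ.
k = √(2 × 1 × 4.6) = 3.033.

k = 3.03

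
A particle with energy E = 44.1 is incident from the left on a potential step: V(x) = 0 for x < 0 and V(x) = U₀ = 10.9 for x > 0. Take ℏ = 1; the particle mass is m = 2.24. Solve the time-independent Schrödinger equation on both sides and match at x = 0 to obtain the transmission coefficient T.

On each side the TISE gives plane waves with k = √(2m(E − V))/ℏ: k₁ = √(2·2.24·44.1) = 14.06, k₂ = √(2·2.24·33.2) = 12.20.
Matching ψ and ψ′ at x = 0 gives r = (k₁ − k₂)/(k₁ + k₂), so R = r² = 0.005021 and T = 1 − R = 0.9950.

T = 0.995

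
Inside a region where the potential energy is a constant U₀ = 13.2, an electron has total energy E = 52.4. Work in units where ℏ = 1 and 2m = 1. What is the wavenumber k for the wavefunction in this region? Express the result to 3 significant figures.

k = 6.26

With E > U₀ the solution is oscillatory, ψ ∝ e^{±ikx} with k = √(2m(E − U₀))/ℏ.
k = √(2 × 0.5 × 39.2) = 6.261.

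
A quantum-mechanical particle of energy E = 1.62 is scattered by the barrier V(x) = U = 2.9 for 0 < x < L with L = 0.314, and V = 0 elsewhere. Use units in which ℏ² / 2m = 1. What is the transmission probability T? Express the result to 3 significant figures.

T = 0.882

Since E < U the interior solution is evanescent with decay constant κ = √(2m(U − E))/ℏ = 1.131.
κL = 0.3553, sinh(κL) = 0.3628.
The exact tunnelling result is T⁻¹ = 1 + U² sinh²(κL) / [4E(U − E)] = 1.133, so T = 0.882.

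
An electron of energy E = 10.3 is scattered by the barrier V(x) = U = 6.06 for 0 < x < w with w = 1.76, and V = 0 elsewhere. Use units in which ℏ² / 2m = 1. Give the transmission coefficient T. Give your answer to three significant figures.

T = 0.957

E > U: inside the barrier k₂ = √(2m(E − U))/ℏ = 2.059, k₂w = 3.624.
Matching at both interfaces gives T⁻¹ = 1 + U² sin²(k₂w) / [4E(E − U)] = 1.045, hence T = 0.957.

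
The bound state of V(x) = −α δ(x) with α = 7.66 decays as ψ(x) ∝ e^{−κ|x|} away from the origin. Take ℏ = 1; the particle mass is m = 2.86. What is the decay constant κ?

κ = 21.9

Integrate −(ℏ²/2m)ψ'' − αδ(x)ψ = Eψ from −ε to +ε: the ψ'' term gives ψ'(0⁺) − ψ'(0⁻) and the δ term gives −(2mα/ℏ²)ψ(0).
With ψ ∝ e^{−κ|x|} this yields −2κ = −2mα/ℏ², so κ = mα/ℏ² = 21.91.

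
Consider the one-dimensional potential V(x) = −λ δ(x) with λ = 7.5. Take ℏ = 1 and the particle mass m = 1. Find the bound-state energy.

E = -28.1

For x ≠ 0 the bound state is ψ ∝ e^{−κ|x|}; integrating the TISE across the delta gives the cusp condition 2κ = 2mλ/ℏ², so κ = 7.500.
Then E = −ℏ²κ²/(2m) = −mλ²/(2ℏ²) = -28.13.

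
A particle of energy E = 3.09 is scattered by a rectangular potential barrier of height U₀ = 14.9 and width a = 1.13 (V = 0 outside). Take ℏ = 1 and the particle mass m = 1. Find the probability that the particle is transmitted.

Since E < U₀ the interior solution is evanescent with decay constant κ = √(2m(U₀ − E))/ℏ = 4.860.
κa = 5.492, sinh(κa) = 121.4.
Matching ψ, ψ′ at both faces gives T = [1 + U₀² sinh²(κa) / (4E(U₀ − E))]⁻¹ = 1/22400 = 0.0000446.

T = 0.0000446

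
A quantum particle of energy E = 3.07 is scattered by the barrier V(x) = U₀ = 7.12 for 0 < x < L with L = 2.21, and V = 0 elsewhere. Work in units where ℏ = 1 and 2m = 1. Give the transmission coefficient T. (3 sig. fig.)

E < U₀: inside the barrier ψ ∝ e^{±κx} with κ = √(2m(U₀ − E))/ℏ = 2.012.
κL = 4.448, sinh(κL) = 42.70.
Matching ψ, ψ′ at both faces gives T = [1 + U₀² sinh²(κL) / (4E(U₀ − E))]⁻¹ = 1/1860 = 0.000538.

T = 0.000538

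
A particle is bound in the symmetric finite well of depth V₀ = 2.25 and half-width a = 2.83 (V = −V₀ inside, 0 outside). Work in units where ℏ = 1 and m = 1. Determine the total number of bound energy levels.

Define the well-strength parameter z₀ = (a/ℏ)√(2mV₀) = 2.83 × √(2·1·2.25) = 6.003.
The even/odd transcendental equations gain one root per π/2 in z₀, giving N = 1 + ⌊2z₀/π⌋ = 1 + ⌊3.822⌋ = 4.

N = 4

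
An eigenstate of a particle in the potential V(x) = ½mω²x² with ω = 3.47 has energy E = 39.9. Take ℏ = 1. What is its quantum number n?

n = 11

E_n = ℏω(n + ½) ⇒ n = E/(ℏω) − ½ = 39.9/3.47 − 0.5 = 10.999 → n = 11.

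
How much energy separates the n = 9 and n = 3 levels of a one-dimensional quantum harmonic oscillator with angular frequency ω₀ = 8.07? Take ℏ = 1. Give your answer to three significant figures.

E_n = ℏω₀(n + ½), so ΔE = (9 − 3) ℏω₀ = 6 × 8.07 = 48.42.

ΔE = 48.4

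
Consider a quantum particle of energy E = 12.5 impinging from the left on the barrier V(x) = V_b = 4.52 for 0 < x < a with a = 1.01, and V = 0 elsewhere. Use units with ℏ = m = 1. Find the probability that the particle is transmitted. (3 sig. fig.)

Above the barrier the interior wavenumber is k₂ = √(2m(E − V_b))/ℏ = 3.995, giving phase k₂a = 4.035.
T = [1 + V_b² sin²(k₂a) / (4E(E − V_b))]⁻¹ = 1/1.031 = 0.970.

T = 0.970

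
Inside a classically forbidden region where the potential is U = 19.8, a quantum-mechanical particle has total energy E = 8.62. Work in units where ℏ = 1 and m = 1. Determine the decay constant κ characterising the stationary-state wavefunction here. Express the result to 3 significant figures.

Since E < U the TISE in this region is ψ'' = κ²ψ with κ = √(2m(U − E))/ℏ.
κ = √(2 × 1 × 11.18) = 4.729.

κ = 4.73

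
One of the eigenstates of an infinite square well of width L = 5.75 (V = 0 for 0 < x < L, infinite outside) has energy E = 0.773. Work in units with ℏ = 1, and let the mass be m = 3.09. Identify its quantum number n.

n = 4

For an infinite well E_n = n²π²ℏ²/(2mL²), so n = (L/πℏ)√(2mE).
n = (5.75/π) × √(2 × 3.09 × 0.773) = 4.000 → n = 4.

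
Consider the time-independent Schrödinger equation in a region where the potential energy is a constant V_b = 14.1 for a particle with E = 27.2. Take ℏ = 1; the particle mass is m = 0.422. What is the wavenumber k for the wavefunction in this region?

k = 3.33

With E > V_b the solution is oscillatory, ψ ∝ e^{±ikx} with k = √(2m(E − V_b))/ℏ.
k = √(2 × 0.422 × 13.1) = 3.325.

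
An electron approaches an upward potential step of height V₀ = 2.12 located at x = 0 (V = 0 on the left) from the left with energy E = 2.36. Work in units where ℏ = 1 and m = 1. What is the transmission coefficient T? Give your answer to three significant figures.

The wavenumbers are k₁ = √(2mE)/ℏ = 2.173 on the left and k₂ = √(2m(E − V₀))/ℏ = 0.6928 on the right.
Matching ψ and ψ′ at x = 0 gives r = (k₁ − k₂)/(k₁ + k₂), so R = r² = 0.2667 and T = 1 − R = 0.7333.

T = 0.733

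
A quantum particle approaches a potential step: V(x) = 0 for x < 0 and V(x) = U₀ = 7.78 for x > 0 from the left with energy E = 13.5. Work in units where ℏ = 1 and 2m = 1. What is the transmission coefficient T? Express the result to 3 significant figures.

T = 0.955

On each side the TISE gives plane waves with k = √(2m(E − V))/ℏ: k₁ = √(2·½·13.5) = 3.674, k₂ = √(2·½·5.72) = 2.392.
Matching ψ and ψ′ at x = 0 gives r = (k₁ − k₂)/(k₁ + k₂), so R = r² = 0.04471 and T = 1 − R = 0.9553.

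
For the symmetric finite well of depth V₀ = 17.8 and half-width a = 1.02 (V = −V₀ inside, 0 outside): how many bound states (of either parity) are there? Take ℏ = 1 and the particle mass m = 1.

The dimensionless depth is z₀ = a√(2mV₀)/ℏ = 1.02 × √(35.60) = 6.086.
A new bound state (alternating even/odd) appears each time z₀ passes a multiple of π/2, so N = ⌊2z₀/π⌋ + 1 = ⌊3.874⌋ + 1 = 4.

N = 4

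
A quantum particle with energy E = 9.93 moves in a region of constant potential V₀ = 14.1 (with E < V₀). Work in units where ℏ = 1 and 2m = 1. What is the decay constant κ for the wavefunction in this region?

κ = 2.04

Since E < V₀ the TISE in this region is ψ'' = κ²ψ with κ = √(2m(V₀ − E))/ℏ.
κ = √(2 × 0.5 × 4.17) = 2.042.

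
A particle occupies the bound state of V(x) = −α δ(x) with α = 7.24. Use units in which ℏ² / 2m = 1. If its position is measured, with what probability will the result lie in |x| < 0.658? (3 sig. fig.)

The normalised bound state is ψ = √κ e^{−κ|x|} with κ = mα/ℏ² = 3.620.
P(|x| < d) = ∫_{−d}^{d} κ e^{−2κ|x|} dx = 1 − e^{−2κd} = 1 − e^{−4.764} = 0.9915.

P = 0.991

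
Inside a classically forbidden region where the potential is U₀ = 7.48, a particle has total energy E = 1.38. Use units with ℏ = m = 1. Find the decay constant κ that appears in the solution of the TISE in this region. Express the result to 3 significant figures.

Since E < U₀ the TISE in this region is ψ'' = κ²ψ with κ = √(2m(U₀ − E))/ℏ.
κ = √(2 × 1 × 6.1) = 3.493.

κ = 3.49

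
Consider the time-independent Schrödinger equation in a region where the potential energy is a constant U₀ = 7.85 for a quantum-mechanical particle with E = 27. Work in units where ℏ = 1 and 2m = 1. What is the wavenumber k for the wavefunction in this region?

With E > U₀ the solution is oscillatory, ψ ∝ e^{±ikx} with k = √(2m(E − U₀))/ℏ.
k = √(2 × 0.5 × 19.15) = 4.376.

k = 4.38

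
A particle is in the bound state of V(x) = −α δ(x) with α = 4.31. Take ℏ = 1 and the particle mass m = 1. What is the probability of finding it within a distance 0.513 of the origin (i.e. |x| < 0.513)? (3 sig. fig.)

The normalised bound state is ψ = √κ e^{−κ|x|} with κ = mα/ℏ² = 4.310.
P(|x| < d) = ∫_{−d}^{d} κ e^{−2κ|x|} dx = 1 − e^{−2κd} = 1 − e^{−4.422} = 0.9880.

P = 0.988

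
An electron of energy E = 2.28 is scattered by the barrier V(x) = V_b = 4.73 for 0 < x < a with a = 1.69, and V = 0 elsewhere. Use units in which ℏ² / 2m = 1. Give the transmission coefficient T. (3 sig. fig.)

E < V_b: inside the barrier ψ ∝ e^{±κx} with κ = √(2m(V_b − E))/ℏ = 1.565.
κa = 2.645, sinh(κa) = 7.008.
The exact tunnelling result is T⁻¹ = 1 + V_b² sinh²(κa) / [4E(V_b − E)] = 50.18, so T = 0.0199.

T = 0.0199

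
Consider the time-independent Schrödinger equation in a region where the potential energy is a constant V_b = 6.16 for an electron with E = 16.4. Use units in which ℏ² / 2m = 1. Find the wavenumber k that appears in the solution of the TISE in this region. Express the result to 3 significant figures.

With E > V_b the solution is oscillatory, ψ ∝ e^{±ikx} with k = √(2m(E − V_b))/ℏ.
k = √(2 × 0.5 × 10.24) = 3.200.

k = 3.20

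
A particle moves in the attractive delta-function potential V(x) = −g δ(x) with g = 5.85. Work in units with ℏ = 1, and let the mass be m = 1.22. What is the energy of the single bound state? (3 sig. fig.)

For x ≠ 0 the bound state is ψ ∝ e^{−κ|x|}; integrating the TISE across the delta gives the cusp condition 2κ = 2mg/ℏ², so κ = 7.137.
Then E = −ℏ²κ²/(2m) = −mg²/(2ℏ²) = -20.88.

E = -20.9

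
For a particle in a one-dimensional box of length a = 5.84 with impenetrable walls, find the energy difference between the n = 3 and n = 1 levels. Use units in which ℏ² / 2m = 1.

E_n = n²π²ℏ²/(2ma²), so ΔE = (3² − 1²) π²ℏ²/(2ma²).
ΔE = 8 × π² / (2 × 0.5 × 5.84²) = 2.315.

ΔE = 2.32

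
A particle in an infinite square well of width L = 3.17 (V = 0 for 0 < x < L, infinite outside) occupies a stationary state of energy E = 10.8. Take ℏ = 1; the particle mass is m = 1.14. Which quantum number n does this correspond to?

From E_n = n²π²ℏ²/(2mL²) invert to n = √(2mL²E)/(πℏ).
n = (3.17/π) × √(2 × 1.14 × 10.8) = 5.007 → n = 5.

n = 5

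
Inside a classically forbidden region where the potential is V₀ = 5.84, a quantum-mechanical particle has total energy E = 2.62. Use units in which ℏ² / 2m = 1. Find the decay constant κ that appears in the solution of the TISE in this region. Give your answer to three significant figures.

Since E < V₀ the TISE in this region is ψ'' = κ²ψ with κ = √(2m(V₀ − E))/ℏ.
κ = √(2 × 0.5 × 3.22) = 1.794.

κ = 1.79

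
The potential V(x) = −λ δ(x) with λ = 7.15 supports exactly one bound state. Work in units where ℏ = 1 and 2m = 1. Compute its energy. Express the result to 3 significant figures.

For x ≠ 0 the bound state is ψ ∝ e^{−κ|x|}; integrating the TISE across the delta gives the cusp condition 2κ = 2mλ/ℏ², so κ = 3.575.
Then E = −ℏ²κ²/(2m) = −mλ²/(2ℏ²) = -12.78.

E = -12.8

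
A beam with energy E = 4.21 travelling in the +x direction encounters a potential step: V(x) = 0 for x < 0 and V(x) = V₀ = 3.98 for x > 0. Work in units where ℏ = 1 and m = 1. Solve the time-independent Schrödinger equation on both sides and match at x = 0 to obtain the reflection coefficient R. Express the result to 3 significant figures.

R = 0.386

On each side the TISE gives plane waves with k = √(2m(E − V))/ℏ: k₁ = √(2·1·4.21) = 2.902, k₂ = √(2·1·0.23) = 0.6782.
Matching ψ and ψ′ at x = 0 gives r = (k₁ − k₂)/(k₁ + k₂), so R = r² = 0.3858 and T = 1 − R = 0.6142.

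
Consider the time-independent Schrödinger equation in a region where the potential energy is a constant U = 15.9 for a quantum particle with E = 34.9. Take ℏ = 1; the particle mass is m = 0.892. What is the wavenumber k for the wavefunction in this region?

With E > U the solution is oscillatory, ψ ∝ e^{±ikx} with k = √(2m(E − U))/ℏ.
k = √(2 × 0.892 × 19) = 5.822.

k = 5.82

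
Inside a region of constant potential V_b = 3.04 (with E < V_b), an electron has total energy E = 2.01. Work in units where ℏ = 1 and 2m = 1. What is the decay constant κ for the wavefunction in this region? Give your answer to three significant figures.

Since E < V_b the TISE in this region is ψ'' = κ²ψ with κ = √(2m(V_b − E))/ℏ.
κ = √(2 × 0.5 × 1.03) = 1.015.

κ = 1.01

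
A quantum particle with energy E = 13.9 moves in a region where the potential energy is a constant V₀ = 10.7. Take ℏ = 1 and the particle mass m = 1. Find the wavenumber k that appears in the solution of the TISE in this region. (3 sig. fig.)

k = 2.53

With E > V₀ the solution is oscillatory, ψ ∝ e^{±ikx} with k = √(2m(E − V₀))/ℏ.
k = √(2 × 1 × 3.2) = 2.530.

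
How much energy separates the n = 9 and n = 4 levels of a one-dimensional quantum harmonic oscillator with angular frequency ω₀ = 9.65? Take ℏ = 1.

ΔE = 48.3

E_n = ℏω₀(n + ½), so ΔE = (9 − 4) ℏω₀ = 5 × 9.65 = 48.25.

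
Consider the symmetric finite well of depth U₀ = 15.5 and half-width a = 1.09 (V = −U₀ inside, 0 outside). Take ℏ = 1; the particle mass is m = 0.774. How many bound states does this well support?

Define the well-strength parameter z₀ = (a/ℏ)√(2mU₀) = 1.09 × √(2·0.774·15.5) = 5.339.
The even/odd transcendental equations gain one root per π/2 in z₀, giving N = 1 + ⌊2z₀/π⌋ = 1 + ⌊3.399⌋ = 4.

N = 4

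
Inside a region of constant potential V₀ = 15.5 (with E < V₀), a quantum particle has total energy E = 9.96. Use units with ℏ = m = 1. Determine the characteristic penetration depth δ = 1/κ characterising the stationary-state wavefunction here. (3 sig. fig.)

δ = 0.300

Since E < V₀ the TISE in this region is ψ'' = κ²ψ with κ = √(2m(V₀ − E))/ℏ.
κ = √(2 × 1 × 5.54) = 3.329. The penetration depth is δ = 1/κ = 0.300.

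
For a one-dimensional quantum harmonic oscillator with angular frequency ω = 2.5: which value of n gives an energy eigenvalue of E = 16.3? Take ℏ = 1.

Invert E_n = (n + ½)ℏω: n = E/ℏω − ½ = 6.020, so n = 6.

n = 6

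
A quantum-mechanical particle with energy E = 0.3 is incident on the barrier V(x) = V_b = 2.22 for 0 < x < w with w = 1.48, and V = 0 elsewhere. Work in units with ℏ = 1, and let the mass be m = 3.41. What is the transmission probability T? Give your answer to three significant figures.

Since E < V_b the interior solution is evanescent with decay constant κ = √(2m(V_b − E))/ℏ = 3.619.
κw = 5.356, sinh(κw) = 105.9.
The exact tunnelling result is T⁻¹ = 1 + V_b² sinh²(κw) / [4E(V_b − E)] = 23980, so T = 0.0000417.

T = 0.0000417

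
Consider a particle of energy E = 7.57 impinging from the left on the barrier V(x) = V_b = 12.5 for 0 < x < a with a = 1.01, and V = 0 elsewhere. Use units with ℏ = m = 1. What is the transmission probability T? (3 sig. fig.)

T = 0.00670

E < V_b: inside the barrier ψ ∝ e^{±κx} with κ = √(2m(V_b − E))/ℏ = 3.140.
κa = 3.171, sinh(κa) = 11.90.
Matching ψ, ψ′ at both faces gives T = [1 + V_b² sinh²(κa) / (4E(V_b − E))]⁻¹ = 1/149.2 = 0.00670.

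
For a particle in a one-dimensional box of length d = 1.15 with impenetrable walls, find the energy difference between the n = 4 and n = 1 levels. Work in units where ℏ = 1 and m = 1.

ΔE = 56.0

E_n = n²π²ℏ²/(2md²), so ΔE = (4² − 1²) π²ℏ²/(2md²).
ΔE = 15 × π² / (2 × 1 × 1.15²) = 55.97.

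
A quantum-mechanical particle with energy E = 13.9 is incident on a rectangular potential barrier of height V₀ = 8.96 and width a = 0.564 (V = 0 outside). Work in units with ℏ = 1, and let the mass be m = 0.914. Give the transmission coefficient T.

T = 0.777

E > V₀: inside the barrier k₂ = √(2m(E − V₀))/ℏ = 3.005, k₂a = 1.695.
T = [1 + V₀² sin²(k₂a) / (4E(E − V₀))]⁻¹ = 1/1.288 = 0.777.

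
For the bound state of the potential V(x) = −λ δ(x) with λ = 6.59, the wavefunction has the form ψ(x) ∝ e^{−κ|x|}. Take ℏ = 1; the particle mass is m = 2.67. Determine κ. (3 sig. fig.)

Integrating the TISE across x = 0 gives the cusp condition ψ'(0⁺) − ψ'(0⁻) = −(2mλ/ℏ²)ψ(0).
With ψ ∝ e^{−κ|x|} this yields −2κ = −2mλ/ℏ², so κ = mλ/ℏ² = 17.60.

κ = 17.6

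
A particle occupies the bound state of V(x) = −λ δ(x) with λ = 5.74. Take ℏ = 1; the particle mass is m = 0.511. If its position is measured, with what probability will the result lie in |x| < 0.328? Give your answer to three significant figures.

The normalised bound state is ψ = √κ e^{−κ|x|} with κ = mλ/ℏ² = 2.933.
P(|x| < d) = ∫_{−d}^{d} κ e^{−2κ|x|} dx = 1 − e^{−2κd} = 1 − e^{−1.924} = 0.8540.

P = 0.854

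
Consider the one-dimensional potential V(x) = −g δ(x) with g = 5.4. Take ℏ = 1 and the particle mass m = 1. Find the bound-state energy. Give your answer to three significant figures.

E = -14.6

For x ≠ 0 the bound state is ψ ∝ e^{−κ|x|}; integrating the TISE across the delta gives the cusp condition 2κ = 2mg/ℏ², so κ = 5.400.
Then E = −ℏ²κ²/(2m) = −mg²/(2ℏ²) = -14.58.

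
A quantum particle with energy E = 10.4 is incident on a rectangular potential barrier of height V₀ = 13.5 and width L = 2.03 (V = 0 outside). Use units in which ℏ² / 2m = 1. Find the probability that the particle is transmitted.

T = 0.00222

Since E < V₀ the interior solution is evanescent with decay constant κ = √(2m(V₀ − E))/ℏ = 1.761.
κL = 3.574, sinh(κL) = 17.82.
The exact tunnelling result is T⁻¹ = 1 + V₀² sinh²(κL) / [4E(V₀ − E)] = 449.7, so T = 0.00222.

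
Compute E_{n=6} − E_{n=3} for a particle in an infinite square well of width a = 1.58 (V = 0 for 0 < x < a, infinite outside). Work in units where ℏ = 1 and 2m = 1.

E_n = n²π²ℏ²/(2ma²), so ΔE = (6² − 3²) π²ℏ²/(2ma²).
ΔE = 27 × π² / (2 × 0.5 × 1.58²) = 106.7.

ΔE = 107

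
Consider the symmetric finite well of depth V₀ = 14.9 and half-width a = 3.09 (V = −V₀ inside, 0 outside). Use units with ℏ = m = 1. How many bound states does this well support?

N = 11

The dimensionless depth is z₀ = a√(2mV₀)/ℏ = 3.09 × √(29.80) = 16.87.
A new bound state (alternating even/odd) appears each time z₀ passes a multiple of π/2, so N = ⌊2z₀/π⌋ + 1 = ⌊10.74⌋ + 1 = 11.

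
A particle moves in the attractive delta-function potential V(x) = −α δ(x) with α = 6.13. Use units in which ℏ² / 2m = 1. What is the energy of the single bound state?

E = -9.39

The bound state is ψ(x) = √κ e^{−κ|x|}. The derivative jump ψ'(0⁺) − ψ'(0⁻) = −(2mα/ℏ²)ψ(0) fixes κ = mα/ℏ² = 3.065.
Then E = −ℏ²κ²/(2m) = −mα²/(2ℏ²) = -9.394.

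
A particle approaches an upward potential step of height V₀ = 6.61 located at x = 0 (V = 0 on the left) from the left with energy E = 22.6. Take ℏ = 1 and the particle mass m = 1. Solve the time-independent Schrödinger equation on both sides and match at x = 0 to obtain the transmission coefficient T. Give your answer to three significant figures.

On each side the TISE gives plane waves with k = √(2m(E − V))/ℏ: k₁ = √(2·1·22.6) = 6.723, k₂ = √(2·1·15.99) = 5.655.
Matching ψ and ψ′ at x = 0 gives r = (k₁ − k₂)/(k₁ + k₂), so R = r² = 0.007445 and T = 1 − R = 0.9926.

T = 0.993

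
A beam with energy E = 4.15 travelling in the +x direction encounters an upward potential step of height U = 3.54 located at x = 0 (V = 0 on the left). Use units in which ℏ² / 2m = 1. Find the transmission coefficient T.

The wavenumbers are k₁ = √(2mE)/ℏ = 2.037 on the left and k₂ = √(2m(E − U))/ℏ = 0.7810 on the right.
Matching ψ and ψ′ at x = 0 gives r = (k₁ − k₂)/(k₁ + k₂), so R = r² = 0.1987 and T = 1 − R = 0.8013.

T = 0.801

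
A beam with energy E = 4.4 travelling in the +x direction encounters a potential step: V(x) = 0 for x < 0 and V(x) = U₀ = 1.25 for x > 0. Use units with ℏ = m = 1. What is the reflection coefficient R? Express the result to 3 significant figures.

The wavenumbers are k₁ = √(2mE)/ℏ = 2.966 on the left and k₂ = √(2m(E − U₀))/ℏ = 2.510 on the right.
Continuity of ψ and ψ′ at the step yields the reflection amplitude r = (k₁ − k₂)/(k₁ + k₂) = 0.08336; thus R = |r|² = 0.006948, T = 0.9931.

R = 0.00695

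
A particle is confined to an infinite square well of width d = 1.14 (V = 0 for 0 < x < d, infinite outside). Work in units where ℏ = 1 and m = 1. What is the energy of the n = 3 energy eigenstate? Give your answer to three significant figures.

E = 34.2

The infinite-well eigenfunctions ψ_n = √(2/d) sin(nπx/d) vanish at both walls, giving E_n = n²π²ℏ²/(2md²).
E_3 = 3² × π² / (2 × 1 × 1.14²) = 34.17.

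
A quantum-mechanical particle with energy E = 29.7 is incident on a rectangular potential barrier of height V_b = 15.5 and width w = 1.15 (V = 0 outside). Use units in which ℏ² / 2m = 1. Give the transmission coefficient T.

T = 0.891

E > V_b: inside the barrier k₂ = √(2m(E − V_b))/ℏ = 3.768, k₂w = 4.334.
Matching at both interfaces gives T⁻¹ = 1 + V_b² sin²(k₂w) / [4E(E − V_b)] = 1.123, hence T = 0.891.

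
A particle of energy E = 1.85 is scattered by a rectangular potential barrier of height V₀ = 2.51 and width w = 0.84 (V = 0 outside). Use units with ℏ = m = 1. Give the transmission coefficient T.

T = 0.381

E < V₀: inside the barrier ψ ∝ e^{±κx} with κ = √(2m(V₀ − E))/ℏ = 1.149.
κw = 0.9651, sinh(κw) = 1.122.
Matching ψ, ψ′ at both faces gives T = [1 + V₀² sinh²(κw) / (4E(V₀ − E))]⁻¹ = 1/2.624 = 0.381.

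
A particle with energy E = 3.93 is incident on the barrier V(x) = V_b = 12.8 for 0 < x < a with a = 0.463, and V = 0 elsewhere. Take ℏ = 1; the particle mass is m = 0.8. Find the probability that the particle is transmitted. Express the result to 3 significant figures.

T = 0.0996

E < V_b: inside the barrier ψ ∝ e^{±κx} with κ = √(2m(V_b − E))/ℏ = 3.767.
κa = 1.744, sinh(κa) = 2.773.
Matching ψ, ψ′ at both faces gives T = [1 + V_b² sinh²(κa) / (4E(V_b − E))]⁻¹ = 1/10.04 = 0.0996.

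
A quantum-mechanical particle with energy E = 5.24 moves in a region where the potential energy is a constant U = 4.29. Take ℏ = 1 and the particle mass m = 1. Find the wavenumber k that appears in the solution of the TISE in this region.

With E > U the solution is oscillatory, ψ ∝ e^{±ikx} with k = √(2m(E − U))/ℏ.
k = √(2 × 1 × 0.95) = 1.378.

k = 1.38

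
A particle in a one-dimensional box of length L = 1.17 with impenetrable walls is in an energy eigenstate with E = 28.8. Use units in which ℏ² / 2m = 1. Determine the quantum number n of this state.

n = 2

From E_n = n²π²ℏ²/(2mL²) invert to n = √(2mL²E)/(πℏ).
n = (1.17/π) × √(2 × 0.5 × 28.8) = 1.999 → n = 2.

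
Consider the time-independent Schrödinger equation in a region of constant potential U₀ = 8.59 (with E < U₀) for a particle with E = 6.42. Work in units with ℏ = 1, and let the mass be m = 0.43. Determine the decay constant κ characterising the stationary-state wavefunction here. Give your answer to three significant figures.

κ = 1.37

Since E < U₀ the TISE in this region is ψ'' = κ²ψ with κ = √(2m(U₀ − E))/ℏ.
κ = √(2 × 0.43 × 2.17) = 1.366.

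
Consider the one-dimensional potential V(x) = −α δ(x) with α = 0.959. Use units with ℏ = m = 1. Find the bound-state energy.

For x ≠ 0 the bound state is ψ ∝ e^{−κ|x|}; integrating the TISE across the delta gives the cusp condition 2κ = 2mα/ℏ², so κ = 0.9590.
Then E = −ℏ²κ²/(2m) = −mα²/(2ℏ²) = -0.4598.

E = -0.460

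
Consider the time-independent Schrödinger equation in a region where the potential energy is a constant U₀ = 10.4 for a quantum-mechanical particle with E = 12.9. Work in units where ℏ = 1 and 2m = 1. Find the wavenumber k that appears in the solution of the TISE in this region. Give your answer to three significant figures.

With E > U₀ the solution is oscillatory, ψ ∝ e^{±ikx} with k = √(2m(E − U₀))/ℏ.
k = √(2 × 0.5 × 2.5) = 1.581.

k = 1.58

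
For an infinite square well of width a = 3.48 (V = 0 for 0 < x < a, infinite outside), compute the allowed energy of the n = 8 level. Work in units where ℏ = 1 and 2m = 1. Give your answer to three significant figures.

E = 52.2

Requiring ψ(0) = ψ(a) = 0 quantises k = nπ/a, hence E_n = ℏ²k²/2m = n²π²ℏ²/(2ma²).
E_8 = 8² × π² / (2 × 0.5 × 3.48²) = 52.16.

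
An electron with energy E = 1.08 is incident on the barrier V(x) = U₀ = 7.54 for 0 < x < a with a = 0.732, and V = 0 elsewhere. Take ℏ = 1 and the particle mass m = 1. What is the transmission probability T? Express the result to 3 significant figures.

T = 0.0102

Since E < U₀ the interior solution is evanescent with decay constant κ = √(2m(U₀ − E))/ℏ = 3.594.
κa = 2.631, sinh(κa) = 6.909.
The exact tunnelling result is T⁻¹ = 1 + U₀² sinh²(κa) / [4E(U₀ − E)] = 98.24, so T = 0.0102.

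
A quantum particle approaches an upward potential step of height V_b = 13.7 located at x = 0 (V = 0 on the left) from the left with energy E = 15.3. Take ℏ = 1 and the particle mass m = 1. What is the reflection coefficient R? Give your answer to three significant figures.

R = 0.261

On each side the TISE gives plane waves with k = √(2m(E − V))/ℏ: k₁ = √(2·1·15.3) = 5.532, k₂ = √(2·1·1.6) = 1.789.
Matching ψ and ψ′ at x = 0 gives r = (k₁ − k₂)/(k₁ + k₂), so R = r² = 0.2614 and T = 1 − R = 0.7386.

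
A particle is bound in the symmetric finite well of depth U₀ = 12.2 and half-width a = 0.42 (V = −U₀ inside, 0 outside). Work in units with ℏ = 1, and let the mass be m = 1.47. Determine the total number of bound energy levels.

N = 2

Define the well-strength parameter z₀ = (a/ℏ)√(2mU₀) = 0.42 × √(2·1.47·12.2) = 2.515.
A new bound state (alternating even/odd) appears each time z₀ passes a multiple of π/2, so N = ⌊2z₀/π⌋ + 1 = ⌊1.601⌋ + 1 = 2.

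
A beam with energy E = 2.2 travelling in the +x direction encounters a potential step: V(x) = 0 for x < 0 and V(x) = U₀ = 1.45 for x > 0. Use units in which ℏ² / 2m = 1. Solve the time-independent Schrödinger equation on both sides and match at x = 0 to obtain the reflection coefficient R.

On each side the TISE gives plane waves with k = √(2m(E − V))/ℏ: k₁ = √(2·½·2.2) = 1.483, k₂ = √(2·½·0.75) = 0.8660.
Matching ψ and ψ′ at x = 0 gives r = (k₁ − k₂)/(k₁ + k₂), so R = r² = 0.06903 and T = 1 − R = 0.9310.

R = 0.0690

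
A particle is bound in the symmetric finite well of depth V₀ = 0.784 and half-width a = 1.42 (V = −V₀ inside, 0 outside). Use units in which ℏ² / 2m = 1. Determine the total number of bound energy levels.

N = 1

The dimensionless depth is z₀ = a√(2mV₀)/ℏ = 1.42 × √(0.7840) = 1.257.
The even/odd transcendental equations gain one root per π/2 in z₀, giving N = 1 + ⌊2z₀/π⌋ = 1 + ⌊0.8004⌋ = 1.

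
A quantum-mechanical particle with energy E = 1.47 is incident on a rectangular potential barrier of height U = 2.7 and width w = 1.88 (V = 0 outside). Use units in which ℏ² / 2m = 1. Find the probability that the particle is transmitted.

Since E < U the interior solution is evanescent with decay constant κ = √(2m(U − E))/ℏ = 1.109.
κw = 2.085, sinh(κw) = 3.960.
The exact tunnelling result is T⁻¹ = 1 + U² sinh²(κw) / [4E(U − E)] = 16.81, so T = 0.0595.

T = 0.0595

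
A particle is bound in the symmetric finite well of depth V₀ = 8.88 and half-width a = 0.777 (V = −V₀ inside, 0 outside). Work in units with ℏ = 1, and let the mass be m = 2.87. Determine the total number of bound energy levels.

The dimensionless depth is z₀ = a√(2mV₀)/ℏ = 0.777 × √(50.97) = 5.547.
The even/odd transcendental equations gain one root per π/2 in z₀, giving N = 1 + ⌊2z₀/π⌋ = 1 + ⌊3.532⌋ = 4.

N = 4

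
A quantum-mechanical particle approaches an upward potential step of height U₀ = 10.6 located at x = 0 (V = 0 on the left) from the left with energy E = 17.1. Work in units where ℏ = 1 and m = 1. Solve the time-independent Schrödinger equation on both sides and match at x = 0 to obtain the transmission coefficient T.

T = 0.944

On each side the TISE gives plane waves with k = √(2m(E − V))/ℏ: k₁ = √(2·1·17.1) = 5.848, k₂ = √(2·1·6.5) = 3.606.
Continuity of ψ and ψ′ at the step yields the reflection amplitude r = (k₁ − k₂)/(k₁ + k₂) = 0.2372; thus R = |r|² = 0.05627, T = 0.9437.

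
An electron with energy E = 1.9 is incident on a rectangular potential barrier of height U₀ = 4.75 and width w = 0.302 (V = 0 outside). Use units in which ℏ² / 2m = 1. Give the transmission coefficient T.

E < U₀: inside the barrier ψ ∝ e^{±κx} with κ = √(2m(U₀ − E))/ℏ = 1.688.
κw = 0.5098, sinh(κw) = 0.5322.
Matching ψ, ψ′ at both faces gives T = [1 + U₀² sinh²(κw) / (4E(U₀ − E))]⁻¹ = 1/1.295 = 0.772.

T = 0.772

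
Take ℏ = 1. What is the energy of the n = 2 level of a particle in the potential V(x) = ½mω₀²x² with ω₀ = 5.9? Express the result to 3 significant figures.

E = 14.8

The oscillator eigenvalues are E_n = ℏω₀(n + ½), so E_2 = 5.9 × 2.5 = 14.75.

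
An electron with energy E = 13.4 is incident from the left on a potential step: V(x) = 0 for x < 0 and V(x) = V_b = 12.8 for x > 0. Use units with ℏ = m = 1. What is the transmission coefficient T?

T = 0.577

On each side the TISE gives plane waves with k = √(2m(E − V))/ℏ: k₁ = √(2·1·13.4) = 5.177, k₂ = √(2·1·0.6) = 1.095.
Continuity of ψ and ψ′ at the step yields the reflection amplitude r = (k₁ − k₂)/(k₁ + k₂) = 0.6507; thus R = |r|² = 0.4234, T = 0.5766.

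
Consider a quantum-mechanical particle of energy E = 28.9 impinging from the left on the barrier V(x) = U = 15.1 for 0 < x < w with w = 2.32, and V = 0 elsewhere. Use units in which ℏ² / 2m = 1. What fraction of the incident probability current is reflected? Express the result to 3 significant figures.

E > U: inside the barrier k₂ = √(2m(E − U))/ℏ = 3.715, k₂w = 8.618.
T = [1 + U² sin²(k₂w) / (4E(E − U))]⁻¹ = 1/1.074 = 0.931.
R = 1 − T = 0.0693.

R = 0.0693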